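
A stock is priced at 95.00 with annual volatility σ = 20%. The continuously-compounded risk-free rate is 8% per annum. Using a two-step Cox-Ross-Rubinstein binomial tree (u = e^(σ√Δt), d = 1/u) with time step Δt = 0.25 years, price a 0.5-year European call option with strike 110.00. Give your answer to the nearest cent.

CRR parameters: u = e^(σ√Δt) = e^(0.2·√0.25) = 1.1052, d = 1/u = 0.9048
Per-period rate: rΔt = 0.08·0.25 = 0.02, so R = e^0.02 = 1.0202
Risk-neutral probability p = (e^0.02 − 0.9048)/(1.1052 − 0.9048) = 0.1154/0.2003 = 0.5759
Terminal stock prices: S_uu = 116, S_ud = 95, S_dd = 77.78
Terminal payoffs (S − K): max(6.033, 0) = 6.033, max(-15, 0) = 0, max(-32.22, 0) = 0
Node u (S = 105): V_u = e^(−0.02)·[0.5759·6.0333 + 0.4241·0.0000] = 3.4055
Node d (S = 85.96): V_d = e^(−0.02)·[0.5759·0.0000 + 0.4241·0.0000] = 0.0000
Node 0 (S = 95): V_0 = e^(−0.02)·[0.5759·3.4055 + 0.4241·0.0000] = 1.9223

1.92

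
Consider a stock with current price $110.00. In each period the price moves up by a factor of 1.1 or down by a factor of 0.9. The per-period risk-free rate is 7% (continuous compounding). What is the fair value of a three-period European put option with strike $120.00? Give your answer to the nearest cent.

$1.01

Risk-neutral probability p = (e^0.07 − 0.9)/(1.1 − 0.9) = 0.1725/0.2000 = 0.8625
Terminal stock prices: S_uuu = 146.4, S_uud = 119.8, S_udd = 98.01, S_ddd = 80.19
Terminal payoffs (K − S): max(-26.41, 0) = 0, max(0.21, 0) = 0.21, max(21.99, 0) = 21.99, max(39.81, 0) = 39.81
Node uu (S = 133.1): V_uu = e^(−0.07)·[0.8625·0.0000 + 0.1375·0.2100] = 0.0269
Node ud (S = 108.9): V_ud = e^(−0.07)·[0.8625·0.2100 + 0.1375·21.9900] = 2.9873
Node dd (S = 89.1): V_dd = e^(−0.07)·[0.8625·21.9900 + 0.1375·39.8100] = 22.7873
Node u (S = 121): V_u = e^(−0.07)·[0.8625·0.0269 + 0.1375·2.9873] = 0.4045
Node d (S = 99): V_d = e^(−0.07)·[0.8625·2.9873 + 0.1375·22.7873] = 5.3230
Node 0 (S = 110): V_0 = e^(−0.07)·[0.8625·0.4045 + 0.1375·5.3230] = 1.0075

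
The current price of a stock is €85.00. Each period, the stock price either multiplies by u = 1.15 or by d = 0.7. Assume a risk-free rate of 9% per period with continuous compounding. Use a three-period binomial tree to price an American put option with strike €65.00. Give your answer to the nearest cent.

Risk-neutral probability p = (e^0.09 − 0.7)/(1.15 − 0.7) = 0.3942/0.4500 = 0.8759
Terminal stock prices: S_uuu = 129.3, S_uud = 78.69, S_udd = 47.9, S_ddd = 29.15
Terminal payoffs (K − S): max(-64.27, 0) = 0, max(-13.69, 0) = 0, max(17.1, 0) = 17.1, max(35.85, 0) = 35.85
Node uu (S = 112.4): continuation = e^(−0.09)·[0.8759·0.0000 + 0.1241·0.0000] = 0.0000; exercise value = 0.0000 ≤ continuation, so V_uu = 0.0000
Node ud (S = 68.42): continuation = e^(−0.09)·[0.8759·0.0000 + 0.1241·17.1025] = 1.9391; exercise value = 0.0000 ≤ continuation, so V_ud = 1.9391
Node dd (S = 41.65): continuation = e^(−0.09)·[0.8759·17.1025 + 0.1241·35.8450] = 17.7555; exercise value = 23.3500 > continuation, so V_dd = 23.3500 (exercise)
Node u (S = 97.75): continuation = e^(−0.09)·[0.8759·0.0000 + 0.1241·1.9391] = 0.2199; exercise value = 0.0000 ≤ continuation, so V_u = 0.2199
Node d (S = 59.5): continuation = e^(−0.09)·[0.8759·1.9391 + 0.1241·23.3500] = 4.1997; exercise value = 5.5000 > continuation, so V_d = 5.5000 (exercise)
Node 0 (S = 85): continuation = e^(−0.09)·[0.8759·0.2199 + 0.1241·5.5000] = 0.7996; exercise value = 0.0000 ≤ continuation, so V_0 = 0.7996

€0.80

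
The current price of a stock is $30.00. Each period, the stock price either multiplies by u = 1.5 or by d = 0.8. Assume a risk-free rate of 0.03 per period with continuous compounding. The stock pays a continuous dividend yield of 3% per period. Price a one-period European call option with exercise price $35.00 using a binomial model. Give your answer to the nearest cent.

Per-period risk-free factor R = e^0.03 = 1.0305; dividend-adjusted growth = e^(0.03−0.03) = 1.0000.
Risk-neutral probability p = (1.0000 − 0.8)/(1.5 − 0.8) = 0.2000/0.7000 = 0.2857
Terminal stock prices: S_u = 45, S_d = 24
Terminal payoffs (S − K): max(10, 0) = 10, max(-11, 0) = 0
Node 0 (S = 30): V_0 = e^(−0.03)·[0.2857·10.0000 + 0.7143·0.0000] = 2.7727

$2.77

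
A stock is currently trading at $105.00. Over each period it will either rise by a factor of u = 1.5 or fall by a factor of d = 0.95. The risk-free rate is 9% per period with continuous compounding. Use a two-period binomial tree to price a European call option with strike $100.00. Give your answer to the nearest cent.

Risk-neutral probability p = (e^0.09 − 0.95)/(1.5 − 0.95) = 0.1442/0.5500 = 0.2621
Terminal stock prices: S_uu = 236.2, S_ud = 149.6, S_dd = 94.76
Terminal payoffs (S − K): max(136.2, 0) = 136.2, max(49.62, 0) = 49.62, max(-5.237, 0) = 0
Node u (S = 157.5): V_u = e^(−0.09)·[0.2621·136.2500 + 0.7379·49.6250] = 66.1069
Node d (S = 99.75): V_d = e^(−0.09)·[0.2621·49.6250 + 0.7379·0.0000] = 11.8888
Node 0 (S = 105): V_0 = e^(−0.09)·[0.2621·66.1069 + 0.7379·11.8888] = 23.8548

$23.85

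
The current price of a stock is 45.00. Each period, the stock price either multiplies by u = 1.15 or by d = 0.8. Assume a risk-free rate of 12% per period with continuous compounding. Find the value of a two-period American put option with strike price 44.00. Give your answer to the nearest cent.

Risk-neutral probability p = (e^0.12 − 0.8)/(1.15 − 0.8) = 0.3275/0.3500 = 0.9357
Terminal stock prices: S_uu = 59.51, S_ud = 41.4, S_dd = 28.8
Terminal payoffs (K − S): max(-15.51, 0) = 0, max(2.6, 0) = 2.6, max(15.2, 0) = 15.2
Node u (S = 51.75): continuation = e^(−0.12)·[0.9357·0.0000 + 0.0643·2.6000] = 0.1483; exercise value = 0.0000 ≤ continuation, so V_u = 0.1483
Node d (S = 36): continuation = e^(−0.12)·[0.9357·2.6000 + 0.0643·15.2000] = 3.0245; exercise value = 8.0000 > continuation, so V_d = 8.0000 (exercise)
Node 0 (S = 45): continuation = e^(−0.12)·[0.9357·0.1483 + 0.0643·8.0000] = 0.5792; exercise value = 0.0000 ≤ continuation, so V_0 = 0.5792

0.58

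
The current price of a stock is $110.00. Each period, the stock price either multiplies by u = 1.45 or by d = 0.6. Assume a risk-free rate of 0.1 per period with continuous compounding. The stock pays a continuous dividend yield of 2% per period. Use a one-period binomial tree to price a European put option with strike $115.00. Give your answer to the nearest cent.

$19.13

Per-period risk-free factor R = e^0.1 = 1.1052; dividend-adjusted growth = e^(0.1−0.02) = 1.0833.
Risk-neutral probability p = (1.0833 − 0.6)/(1.45 − 0.6) = 0.4833/0.8500 = 0.5686
Terminal stock prices: S_u = 159.5, S_d = 66
Terminal payoffs (K − S): max(-44.5, 0) = 0, max(49, 0) = 49
Node 0 (S = 110): V_0 = e^(−0.1)·[0.5686·0.0000 + 0.4314·49.0000] = 19.1282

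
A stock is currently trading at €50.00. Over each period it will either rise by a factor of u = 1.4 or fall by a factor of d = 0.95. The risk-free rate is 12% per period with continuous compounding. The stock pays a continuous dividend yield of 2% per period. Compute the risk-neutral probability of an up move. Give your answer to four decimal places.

p = 0.3448

Per-period risk-free factor R = e^0.12 = 1.1275; dividend-adjusted growth = e^(0.12−0.02) = 1.1052.
Risk-neutral probability p = (1.1052 − 0.95)/(1.4 − 0.95) = 0.1552/0.4500 = 0.3448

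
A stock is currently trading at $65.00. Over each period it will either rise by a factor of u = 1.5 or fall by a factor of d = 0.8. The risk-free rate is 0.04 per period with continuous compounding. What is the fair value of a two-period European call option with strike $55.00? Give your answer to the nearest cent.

Risk-neutral probability p = (e^0.04 − 0.8)/(1.5 − 0.8) = 0.2408/0.7000 = 0.3440
Terminal stock prices: S_uu = 146.2, S_ud = 78, S_dd = 41.6
Terminal payoffs (S − K): max(91.25, 0) = 91.25, max(23, 0) = 23, max(-13.4, 0) = 0
Node u (S = 97.5): V_u = e^(−0.04)·[0.3440·91.2500 + 0.6560·23.0000] = 44.6566
Node d (S = 52): V_d = e^(−0.04)·[0.3440·23.0000 + 0.6560·0.0000] = 7.6021
Node 0 (S = 65): V_0 = e^(−0.04)·[0.3440·44.6566 + 0.6560·7.6021] = 19.5515

$19.55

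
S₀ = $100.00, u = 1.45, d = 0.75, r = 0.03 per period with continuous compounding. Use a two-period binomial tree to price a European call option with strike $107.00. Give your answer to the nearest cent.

Risk-neutral probability p = (e^0.03 − 0.75)/(1.45 − 0.75) = 0.2805/0.7000 = 0.4006
Terminal stock prices: S_uu = 210.2, S_ud = 108.8, S_dd = 56.25
Terminal payoffs (S − K): max(103.2, 0) = 103.2, max(1.75, 0) = 1.75, max(-50.75, 0) = 0
Node u (S = 145): V_u = e^(−0.03)·[0.4006·103.2500 + 0.5994·1.7500] = 41.1623
Node d (S = 75): V_d = e^(−0.03)·[0.4006·1.7500 + 0.5994·0.0000] = 0.6804
Node 0 (S = 100): V_0 = e^(−0.03)·[0.4006·41.1623 + 0.5994·0.6804] = 16.4000

$16.40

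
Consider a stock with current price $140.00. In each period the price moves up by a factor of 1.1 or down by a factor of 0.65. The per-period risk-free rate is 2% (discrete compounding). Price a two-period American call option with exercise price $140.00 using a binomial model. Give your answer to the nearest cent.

$19.10

Risk-neutral probability p = (1 + 0.02 − 0.65)/(1.1 − 0.65) = 0.3700/0.4500 = 0.8222
Terminal stock prices: S_uu = 169.4, S_ud = 100.1, S_dd = 59.15
Terminal payoffs (S − K): max(29.4, 0) = 29.4, max(-39.9, 0) = 0, max(-80.85, 0) = 0
Node u (S = 154): continuation = 1/1.02·[0.8222·29.4000 + 0.1778·0.0000] = 23.6993; exercise value = 14.0000 ≤ continuation, so V_u = 23.6993
Node d (S = 91): continuation = 1/1.02·[0.8222·0.0000 + 0.1778·0.0000] = 0.0000; exercise value = 0.0000 ≤ continuation, so V_d = 0.0000
Node 0 (S = 140): continuation = 1/1.02·[0.8222·23.6993 + 0.1778·0.0000] = 19.1040; exercise value = 0.0000 ≤ continuation, so V_0 = 19.1040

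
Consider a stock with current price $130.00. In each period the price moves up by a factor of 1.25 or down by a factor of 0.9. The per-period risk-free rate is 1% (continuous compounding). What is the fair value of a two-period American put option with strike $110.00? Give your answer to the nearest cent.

$2.17

Risk-neutral probability p = (e^0.01 − 0.9)/(1.25 − 0.9) = 0.1101/0.3500 = 0.3144
Terminal stock prices: S_uu = 203.1, S_ud = 146.2, S_dd = 105.3
Terminal payoffs (K − S): max(-93.12, 0) = 0, max(-36.25, 0) = 0, max(4.7, 0) = 4.7
Node u (S = 162.5): continuation = e^(−0.01)·[0.3144·0.0000 + 0.6856·0.0000] = 0.0000; exercise value = 0.0000 ≤ continuation, so V_u = 0.0000
Node d (S = 117): continuation = e^(−0.01)·[0.3144·0.0000 + 0.6856·4.7000] = 3.1901; exercise value = 0.0000 ≤ continuation, so V_d = 3.1901
Node 0 (S = 130): continuation = e^(−0.01)·[0.3144·0.0000 + 0.6856·3.1901] = 2.1653; exercise value = 0.0000 ≤ continuation, so V_0 = 2.1653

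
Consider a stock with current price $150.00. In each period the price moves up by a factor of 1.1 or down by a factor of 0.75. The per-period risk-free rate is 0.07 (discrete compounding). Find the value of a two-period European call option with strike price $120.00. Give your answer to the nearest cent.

Risk-neutral probability p = (1 + 0.07 − 0.75)/(1.1 − 0.75) = 0.3200/0.3500 = 0.9143
Terminal stock prices: S_uu = 181.5, S_ud = 123.8, S_dd = 84.38
Terminal payoffs (S − K): max(61.5, 0) = 61.5, max(3.75, 0) = 3.75, max(-35.62, 0) = 0
Node u (S = 165): V_u = 1/1.07·[0.9143·61.5000 + 0.0857·3.7500] = 52.8505
Node d (S = 112.5): V_d = 1/1.07·[0.9143·3.7500 + 0.0857·0.0000] = 3.2043
Node 0 (S = 150): V_0 = 1/1.07·[0.9143·52.8505 + 0.0857·3.2043] = 45.4160

$45.42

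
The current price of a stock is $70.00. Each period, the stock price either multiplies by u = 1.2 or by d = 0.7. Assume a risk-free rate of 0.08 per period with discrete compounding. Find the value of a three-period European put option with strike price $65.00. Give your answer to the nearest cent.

$2.94

Risk-neutral probability p = (1 + 0.08 − 0.7)/(1.2 − 0.7) = 0.3800/0.5000 = 0.7600
Terminal stock prices: S_uuu = 121, S_uud = 70.56, S_udd = 41.16, S_ddd = 24.01
Terminal payoffs (K − S): max(-55.96, 0) = 0, max(-5.56, 0) = 0, max(23.84, 0) = 23.84, max(40.99, 0) = 40.99
Node uu (S = 100.8): V_uu = 1/1.08·[0.7600·0.0000 + 0.2400·0.0000] = 0.0000
Node ud (S = 58.8): V_ud = 1/1.08·[0.7600·0.0000 + 0.2400·23.8400] = 5.2978
Node dd (S = 34.3): V_dd = 1/1.08·[0.7600·23.8400 + 0.2400·40.9900] = 25.8852
Node u (S = 84): V_u = 1/1.08·[0.7600·0.0000 + 0.2400·5.2978] = 1.1773
Node d (S = 49): V_d = 1/1.08·[0.7600·5.2978 + 0.2400·25.8852] = 9.4803
Node 0 (S = 70): V_0 = 1/1.08·[0.7600·1.1773 + 0.2400·9.4803] = 2.9352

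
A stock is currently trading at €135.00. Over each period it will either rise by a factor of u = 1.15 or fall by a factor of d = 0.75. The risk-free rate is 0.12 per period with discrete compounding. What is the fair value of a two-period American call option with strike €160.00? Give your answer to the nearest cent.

Risk-neutral probability p = (1 + 0.12 − 0.75)/(1.15 − 0.75) = 0.3700/0.4000 = 0.9250
Terminal stock prices: S_uu = 178.5, S_ud = 116.4, S_dd = 75.94
Terminal payoffs (S − K): max(18.54, 0) = 18.54, max(-43.56, 0) = 0, max(-84.06, 0) = 0
Node u (S = 155.2): continuation = 1/1.12·[0.9250·18.5375 + 0.0750·0.0000] = 15.3100; exercise value = 0.0000 ≤ continuation, so V_u = 15.3100
Node d (S = 101.2): continuation = 1/1.12·[0.9250·0.0000 + 0.0750·0.0000] = 0.0000; exercise value = 0.0000 ≤ continuation, so V_d = 0.0000
Node 0 (S = 135): continuation = 1/1.12·[0.9250·15.3100 + 0.0750·0.0000] = 12.6444; exercise value = 0.0000 ≤ continuation, so V_0 = 12.6444

€12.64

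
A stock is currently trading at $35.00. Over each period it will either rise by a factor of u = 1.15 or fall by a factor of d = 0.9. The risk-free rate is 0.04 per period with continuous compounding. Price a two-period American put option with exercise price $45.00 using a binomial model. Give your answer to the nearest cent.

$10.00

Risk-neutral probability p = (e^0.04 − 0.9)/(1.15 − 0.9) = 0.1408/0.2500 = 0.5632
Terminal stock prices: S_uu = 46.29, S_ud = 36.23, S_dd = 28.35
Terminal payoffs (K − S): max(-1.287, 0) = 0, max(8.775, 0) = 8.775, max(16.65, 0) = 16.65
Node u (S = 40.25): continuation = e^(−0.04)·[0.5632·0.0000 + 0.4368·8.7750] = 3.6823; exercise value = 4.7500 > continuation, so V_u = 4.7500 (exercise)
Node d (S = 31.5): continuation = e^(−0.04)·[0.5632·8.7750 + 0.4368·16.6500] = 11.7355; exercise value = 13.5000 > continuation, so V_d = 13.5000 (exercise)
Node 0 (S = 35): continuation = e^(−0.04)·[0.5632·4.7500 + 0.4368·13.5000] = 8.2355; exercise value = 10.0000 > continuation, so V_0 = 10.0000 (exercise)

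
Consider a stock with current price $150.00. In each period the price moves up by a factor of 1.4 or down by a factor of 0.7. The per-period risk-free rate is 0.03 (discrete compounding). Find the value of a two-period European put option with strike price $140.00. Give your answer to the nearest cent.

$17.51

Risk-neutral probability p = (1 + 0.03 − 0.7)/(1.4 − 0.7) = 0.3300/0.7000 = 0.4714
Terminal stock prices: S_uu = 294, S_ud = 147, S_dd = 73.5
Terminal payoffs (K − S): max(-154, 0) = 0, max(-7, 0) = 0, max(66.5, 0) = 66.5
Node u (S = 210): V_u = 1/1.03·[0.4714·0.0000 + 0.5286·0.0000] = 0.0000
Node d (S = 105): V_d = 1/1.03·[0.4714·0.0000 + 0.5286·66.5000] = 34.1262
Node 0 (S = 150): V_0 = 1/1.03·[0.4714·0.0000 + 0.5286·34.1262] = 17.5128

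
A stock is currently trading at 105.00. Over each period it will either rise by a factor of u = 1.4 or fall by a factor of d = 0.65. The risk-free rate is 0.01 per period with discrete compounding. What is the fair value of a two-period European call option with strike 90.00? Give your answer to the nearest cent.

Risk-neutral probability p = (1 + 0.01 − 0.65)/(1.4 − 0.65) = 0.3600/0.7500 = 0.4800
Terminal stock prices: S_uu = 205.8, S_ud = 95.55, S_dd = 44.36
Terminal payoffs (S − K): max(115.8, 0) = 115.8, max(5.55, 0) = 5.55, max(-45.64, 0) = 0
Node u (S = 147): V_u = 1/1.01·[0.4800·115.8000 + 0.5200·5.5500] = 57.8911
Node d (S = 68.25): V_d = 1/1.01·[0.4800·5.5500 + 0.5200·0.0000] = 2.6376
Node 0 (S = 105): V_0 = 1/1.01·[0.4800·57.8911 + 0.5200·2.6376] = 28.8706

28.87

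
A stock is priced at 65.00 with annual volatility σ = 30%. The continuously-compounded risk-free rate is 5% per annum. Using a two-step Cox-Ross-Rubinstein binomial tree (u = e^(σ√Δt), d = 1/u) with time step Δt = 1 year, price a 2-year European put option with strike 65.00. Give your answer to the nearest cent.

CRR parameters: u = e^(σ√Δt) = e^(0.3·√1) = 1.3499, d = 1/u = 0.7408
Per-period rate: rΔt = 0.05·1 = 0.05, so R = e^0.05 = 1.0513
Risk-neutral probability p = (e^0.05 − 0.7408)/(1.3499 − 0.7408) = 0.3105/0.6090 = 0.5097
Terminal stock prices: S_uu = 118.4, S_ud = 65, S_dd = 35.67
Terminal payoffs (K − S): max(-53.44, 0) = 0, max(0, 0) = 0, max(29.33, 0) = 29.33
Node u (S = 87.74): V_u = e^(−0.05)·[0.5097·0.0000 + 0.4903·0.0000] = 0.0000
Node d (S = 48.15): V_d = e^(−0.05)·[0.5097·0.0000 + 0.4903·29.3272] = 13.6767
Node 0 (S = 65): V_0 = e^(−0.05)·[0.5097·0.0000 + 0.4903·13.6767] = 6.3781

6.38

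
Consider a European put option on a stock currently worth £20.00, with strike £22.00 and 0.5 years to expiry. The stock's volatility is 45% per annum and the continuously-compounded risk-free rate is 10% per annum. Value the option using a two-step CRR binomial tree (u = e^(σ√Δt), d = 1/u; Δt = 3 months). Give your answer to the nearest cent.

CRR parameters: u = e^(σ√Δt) = e^(0.45·√0.25) = 1.2523, d = 1/u = 0.7985
Per-period rate: rΔt = 0.1·0.25 = 0.025, so R = e^0.025 = 1.0253
Risk-neutral probability p = (e^0.025 − 0.7985)/(1.2523 − 0.7985) = 0.2268/0.4538 = 0.4998
Terminal stock prices: S_uu = 31.37, S_ud = 20, S_dd = 12.75
Terminal payoffs (K − S): max(-9.366, 0) = 0, max(2, 0) = 2, max(9.247, 0) = 9.247
Node u (S = 25.05): V_u = e^(−0.025)·[0.4998·0.0000 + 0.5002·2.0000] = 0.9758
Node d (S = 15.97): V_d = e^(−0.025)·[0.4998·2.0000 + 0.5002·9.2474] = 5.4865
Node 0 (S = 20): V_0 = e^(−0.025)·[0.4998·0.9758 + 0.5002·5.4865] = 3.1524

£3.15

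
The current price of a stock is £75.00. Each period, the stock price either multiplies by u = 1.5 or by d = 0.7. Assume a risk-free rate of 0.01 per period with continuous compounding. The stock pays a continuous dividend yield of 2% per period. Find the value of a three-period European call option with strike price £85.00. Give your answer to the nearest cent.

Per-period risk-free factor R = e^0.01 = 1.0101; dividend-adjusted growth = e^(0.01−0.02) = 0.9900.
Risk-neutral probability p = (0.9900 − 0.7)/(1.5 − 0.7) = 0.2900/0.8000 = 0.3626
Terminal stock prices: S_uuu = 253.1, S_uud = 118.1, S_udd = 55.12, S_ddd = 25.72
Terminal payoffs (S − K): max(168.1, 0) = 168.1, max(33.12, 0) = 33.12, max(-29.88, 0) = 0, max(-59.28, 0) = 0
Node uu (S = 168.8): V_uu = e^(−0.01)·[0.3626·168.1250 + 0.6374·33.1250] = 81.2543
Node ud (S = 78.75): V_ud = e^(−0.01)·[0.3626·33.1250 + 0.6374·0.0000] = 11.8904
Node dd (S = 36.75): V_dd = e^(−0.01)·[0.3626·0.0000 + 0.6374·0.0000] = 0.0000
Node u (S = 112.5): V_u = e^(−0.01)·[0.3626·81.2543 + 0.6374·11.8904] = 36.6706
Node d (S = 52.5): V_d = e^(−0.01)·[0.3626·11.8904 + 0.6374·0.0000] = 4.2681
Node 0 (S = 75): V_0 = e^(−0.01)·[0.3626·36.6706 + 0.6374·4.2681] = 15.8567

£15.86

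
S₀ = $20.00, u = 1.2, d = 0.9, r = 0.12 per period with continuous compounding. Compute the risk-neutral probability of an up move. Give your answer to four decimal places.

Risk-neutral probability p = (e^0.12 − 0.9)/(1.2 − 0.9) = 0.2275/0.3000 = 0.7583

p = 0.7583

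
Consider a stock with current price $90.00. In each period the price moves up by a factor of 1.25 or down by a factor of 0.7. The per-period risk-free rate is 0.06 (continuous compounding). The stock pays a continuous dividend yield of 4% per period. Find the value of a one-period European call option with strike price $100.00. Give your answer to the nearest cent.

$6.85

Per-period risk-free factor R = e^0.06 = 1.0618; dividend-adjusted growth = e^(0.06−0.04) = 1.0202.
Risk-neutral probability p = (1.0202 − 0.7)/(1.25 − 0.7) = 0.3202/0.5500 = 0.5822
Terminal stock prices: S_u = 112.5, S_d = 63
Terminal payoffs (S − K): max(12.5, 0) = 12.5, max(-37, 0) = 0
Node 0 (S = 90): V_0 = e^(−0.06)·[0.5822·12.5000 + 0.4178·0.0000] = 6.8535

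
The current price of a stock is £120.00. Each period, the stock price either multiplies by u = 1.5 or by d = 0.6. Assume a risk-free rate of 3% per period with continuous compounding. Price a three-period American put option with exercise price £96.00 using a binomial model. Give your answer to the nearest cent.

Risk-neutral probability p = (e^0.03 − 0.6)/(1.5 − 0.6) = 0.4305/0.9000 = 0.4783
Terminal stock prices: S_uuu = 405, S_uud = 162, S_udd = 64.8, S_ddd = 25.92
Terminal payoffs (K − S): max(-309, 0) = 0, max(-66, 0) = 0, max(31.2, 0) = 31.2, max(70.08, 0) = 70.08
Node uu (S = 270): continuation = e^(−0.03)·[0.4783·0.0000 + 0.5217·0.0000] = 0.0000; exercise value = 0.0000 ≤ continuation, so V_uu = 0.0000
Node ud (S = 108): continuation = e^(−0.03)·[0.4783·0.0000 + 0.5217·31.2000] = 15.7965; exercise value = 0.0000 ≤ continuation, so V_ud = 15.7965
Node dd (S = 43.2): continuation = e^(−0.03)·[0.4783·31.2000 + 0.5217·70.0800] = 49.9628; exercise value = 52.8000 > continuation, so V_dd = 52.8000 (exercise)
Node u (S = 180): continuation = e^(−0.03)·[0.4783·0.0000 + 0.5217·15.7965] = 7.9977; exercise value = 0.0000 ≤ continuation, so V_u = 7.9977
Node d (S = 72): continuation = e^(−0.03)·[0.4783·15.7965 + 0.5217·52.8000] = 34.0644; exercise value = 24.0000 ≤ continuation, so V_d = 34.0644
Node 0 (S = 120): continuation = e^(−0.03)·[0.4783·7.9977 + 0.5217·34.0644] = 20.9589; exercise value = 0.0000 ≤ continuation, so V_0 = 20.9589

£20.96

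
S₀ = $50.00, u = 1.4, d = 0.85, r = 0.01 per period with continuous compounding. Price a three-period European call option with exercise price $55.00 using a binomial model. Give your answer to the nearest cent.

$6.91

Risk-neutral probability p = (e^0.01 − 0.85)/(1.4 − 0.85) = 0.1601/0.5500 = 0.2910
Terminal stock prices: S_uuu = 137.2, S_uud = 83.3, S_udd = 50.57, S_ddd = 30.71
Terminal payoffs (S − K): max(82.2, 0) = 82.2, max(28.3, 0) = 28.3, max(-4.425, 0) = 0, max(-24.29, 0) = 0
Node uu (S = 98): V_uu = e^(−0.01)·[0.2910·82.2000 + 0.7090·28.3000] = 43.5473
Node ud (S = 59.5): V_ud = e^(−0.01)·[0.2910·28.3000 + 0.7090·0.0000] = 8.1534
Node dd (S = 36.12): V_dd = e^(−0.01)·[0.2910·0.0000 + 0.7090·0.0000] = 0.0000
Node u (S = 70): V_u = e^(−0.01)·[0.2910·43.5473 + 0.7090·8.1534] = 18.2694
Node d (S = 42.5): V_d = e^(−0.01)·[0.2910·8.1534 + 0.7090·0.0000] = 2.3490
Node 0 (S = 50): V_0 = e^(−0.01)·[0.2910·18.2694 + 0.7090·2.3490] = 6.9124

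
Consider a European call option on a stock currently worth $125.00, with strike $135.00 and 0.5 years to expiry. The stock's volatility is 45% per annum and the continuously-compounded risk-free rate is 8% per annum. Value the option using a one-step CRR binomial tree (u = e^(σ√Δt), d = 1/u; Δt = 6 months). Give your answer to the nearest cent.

CRR parameters: u = e^(σ√Δt) = e^(0.45·√0.5) = 1.3746, d = 1/u = 0.7275
Per-period rate: rΔt = 0.08·0.5 = 0.04, so R = e^0.04 = 1.0408
Risk-neutral probability p = (e^0.04 − 0.7275)/(1.3746 − 0.7275) = 0.3134/0.6472 = 0.4842
Terminal stock prices: S_u = 171.8, S_d = 90.93
Terminal payoffs (S − K): max(36.83, 0) = 36.83, max(-44.07, 0) = 0
Node 0 (S = 125): V_0 = e^(−0.04)·[0.4842·36.8311 + 0.5158·0.0000] = 17.1334

$17.13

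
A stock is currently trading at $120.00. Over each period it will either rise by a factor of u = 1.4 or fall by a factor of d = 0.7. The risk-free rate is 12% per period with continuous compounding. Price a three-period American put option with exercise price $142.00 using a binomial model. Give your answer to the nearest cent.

$24.59

Risk-neutral probability p = (e^0.12 − 0.7)/(1.4 − 0.7) = 0.4275/0.7000 = 0.6107
Terminal stock prices: S_uuu = 329.3, S_uud = 164.6, S_udd = 82.32, S_ddd = 41.16
Terminal payoffs (K − S): max(-187.3, 0) = 0, max(-22.64, 0) = 0, max(59.68, 0) = 59.68, max(100.8, 0) = 100.8
Node uu (S = 235.2): continuation = e^(−0.12)·[0.6107·0.0000 + 0.3893·0.0000] = 0.0000; exercise value = 0.0000 ≤ continuation, so V_uu = 0.0000
Node ud (S = 117.6): continuation = e^(−0.12)·[0.6107·0.0000 + 0.3893·59.6800] = 20.6057; exercise value = 24.4000 > continuation, so V_ud = 24.4000 (exercise)
Node dd (S = 58.8): continuation = e^(−0.12)·[0.6107·59.6800 + 0.3893·100.8400] = 67.1427; exercise value = 83.2000 > continuation, so V_dd = 83.2000 (exercise)
Node u (S = 168): continuation = e^(−0.12)·[0.6107·0.0000 + 0.3893·24.4000] = 8.4246; exercise value = 0.0000 ≤ continuation, so V_u = 8.4246
Node d (S = 84): continuation = e^(−0.12)·[0.6107·24.4000 + 0.3893·83.2000] = 41.9427; exercise value = 58.0000 > continuation, so V_d = 58.0000 (exercise)
Node 0 (S = 120): continuation = e^(−0.12)·[0.6107·8.4246 + 0.3893·58.0000] = 24.5888; exercise value = 22.0000 ≤ continuation, so V_0 = 24.5888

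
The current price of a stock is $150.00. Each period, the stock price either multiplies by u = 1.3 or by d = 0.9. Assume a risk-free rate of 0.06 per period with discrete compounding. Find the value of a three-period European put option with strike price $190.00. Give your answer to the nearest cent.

Risk-neutral probability p = (1 + 0.06 − 0.9)/(1.3 − 0.9) = 0.1600/0.4000 = 0.4000
Terminal stock prices: S_uuu = 329.6, S_uud = 228.2, S_udd = 158, S_ddd = 109.4
Terminal payoffs (K − S): max(-139.6, 0) = 0, max(-38.15, 0) = 0, max(32.05, 0) = 32.05, max(80.65, 0) = 80.65
Node uu (S = 253.5): V_uu = 1/1.06·[0.4000·0.0000 + 0.6000·0.0000] = 0.0000
Node ud (S = 175.5): V_ud = 1/1.06·[0.4000·0.0000 + 0.6000·32.0500] = 18.1415
Node dd (S = 121.5): V_dd = 1/1.06·[0.4000·32.0500 + 0.6000·80.6500] = 57.7453
Node u (S = 195): V_u = 1/1.06·[0.4000·0.0000 + 0.6000·18.1415] = 10.2688
Node d (S = 135): V_d = 1/1.06·[0.4000·18.1415 + 0.6000·57.7453] = 39.5319
Node 0 (S = 150): V_0 = 1/1.06·[0.4000·10.2688 + 0.6000·39.5319] = 26.2515

$26.25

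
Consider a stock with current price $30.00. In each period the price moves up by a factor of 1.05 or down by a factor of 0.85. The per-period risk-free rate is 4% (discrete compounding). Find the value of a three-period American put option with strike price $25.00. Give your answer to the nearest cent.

$0.02

Risk-neutral probability p = (1 + 0.04 − 0.85)/(1.05 − 0.85) = 0.1900/0.2000 = 0.9500
Terminal stock prices: S_uuu = 34.73, S_uud = 28.11, S_udd = 22.76, S_ddd = 18.42
Terminal payoffs (K − S): max(-9.729, 0) = 0, max(-3.114, 0) = 0, max(2.241, 0) = 2.241, max(6.576, 0) = 6.576
Node uu (S = 33.08): continuation = 1/1.04·[0.9500·0.0000 + 0.0500·0.0000] = 0.0000; exercise value = 0.0000 ≤ continuation, so V_uu = 0.0000
Node ud (S = 26.77): continuation = 1/1.04·[0.9500·0.0000 + 0.0500·2.2413] = 0.1078; exercise value = 0.0000 ≤ continuation, so V_ud = 0.1078
Node dd (S = 21.67): continuation = 1/1.04·[0.9500·2.2413 + 0.0500·6.5763] = 2.3635; exercise value = 3.3250 > continuation, so V_dd = 3.3250 (exercise)
Node u (S = 31.5): continuation = 1/1.04·[0.9500·0.0000 + 0.0500·0.1078] = 0.0052; exercise value = 0.0000 ≤ continuation, so V_u = 0.0052
Node d (S = 25.5): continuation = 1/1.04·[0.9500·0.1078 + 0.0500·3.3250] = 0.2583; exercise value = 0.0000 ≤ continuation, so V_d = 0.2583
Node 0 (S = 30): continuation = 1/1.04·[0.9500·0.0052 + 0.0500·0.2583] = 0.0171; exercise value = 0.0000 ≤ continuation, so V_0 = 0.0171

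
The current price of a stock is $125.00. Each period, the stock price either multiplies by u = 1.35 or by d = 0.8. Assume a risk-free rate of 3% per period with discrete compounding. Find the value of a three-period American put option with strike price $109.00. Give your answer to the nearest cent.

$9.51

Risk-neutral probability p = (1 + 0.03 − 0.8)/(1.35 − 0.8) = 0.2300/0.5500 = 0.4182
Terminal stock prices: S_uuu = 307.5, S_uud = 182.3, S_udd = 108, S_ddd = 64
Terminal payoffs (K − S): max(-198.5, 0) = 0, max(-73.25, 0) = 0, max(1, 0) = 1, max(45, 0) = 45
Node uu (S = 227.8): continuation = 1/1.03·[0.4182·0.0000 + 0.5818·0.0000] = 0.0000; exercise value = 0.0000 ≤ continuation, so V_uu = 0.0000
Node ud (S = 135): continuation = 1/1.03·[0.4182·0.0000 + 0.5818·1.0000] = 0.5649; exercise value = 0.0000 ≤ continuation, so V_ud = 0.5649
Node dd (S = 80): continuation = 1/1.03·[0.4182·1.0000 + 0.5818·45.0000] = 25.8252; exercise value = 29.0000 > continuation, so V_dd = 29.0000 (exercise)
Node u (S = 168.8): continuation = 1/1.03·[0.4182·0.0000 + 0.5818·0.5649] = 0.3191; exercise value = 0.0000 ≤ continuation, so V_u = 0.3191
Node d (S = 100): continuation = 1/1.03·[0.4182·0.5649 + 0.5818·29.0000] = 16.6106; exercise value = 9.0000 ≤ continuation, so V_d = 16.6106
Node 0 (S = 125): continuation = 1/1.03·[0.4182·0.3191 + 0.5818·16.6106] = 9.5124; exercise value = 0.0000 ≤ continuation, so V_0 = 9.5124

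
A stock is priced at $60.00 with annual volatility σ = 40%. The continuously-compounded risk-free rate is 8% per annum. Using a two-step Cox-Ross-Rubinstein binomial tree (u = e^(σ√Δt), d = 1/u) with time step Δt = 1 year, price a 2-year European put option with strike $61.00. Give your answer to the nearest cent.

$7.60

CRR parameters: u = e^(σ√Δt) = e^(0.4·√1) = 1.4918, d = 1/u = 0.6703
Per-period rate: rΔt = 0.08·1 = 0.08, so R = e^0.08 = 1.0833
Risk-neutral probability p = (e^0.08 − 0.6703)/(1.4918 − 0.6703) = 0.4130/0.8215 = 0.5027
Terminal stock prices: S_uu = 133.5, S_ud = 60, S_dd = 26.96
Terminal payoffs (K − S): max(-72.53, 0) = 0, max(1, 0) = 1, max(34.04, 0) = 34.04
Node u (S = 89.51): V_u = e^(−0.08)·[0.5027·0.0000 + 0.4973·1.0000] = 0.4591
Node d (S = 40.22): V_d = e^(−0.08)·[0.5027·1.0000 + 0.4973·34.0403] = 16.0909
Node 0 (S = 60): V_0 = e^(−0.08)·[0.5027·0.4591 + 0.4973·16.0909] = 7.5999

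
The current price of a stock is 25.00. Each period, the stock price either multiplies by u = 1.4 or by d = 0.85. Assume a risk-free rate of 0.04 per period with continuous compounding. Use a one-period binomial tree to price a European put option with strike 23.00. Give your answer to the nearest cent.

1.10

Risk-neutral probability p = (e^0.04 − 0.85)/(1.4 − 0.85) = 0.1908/0.5500 = 0.3469
Terminal stock prices: S_u = 35, S_d = 21.25
Terminal payoffs (K − S): max(-12, 0) = 0, max(1.75, 0) = 1.75
Node 0 (S = 25): V_0 = e^(−0.04)·[0.3469·0.0000 + 0.6531·1.7500] = 1.0981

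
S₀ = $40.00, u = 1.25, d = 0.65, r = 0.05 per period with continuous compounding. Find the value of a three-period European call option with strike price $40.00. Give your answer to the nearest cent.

Risk-neutral probability p = (e^0.05 − 0.65)/(1.25 − 0.65) = 0.4013/0.6000 = 0.6688
Terminal stock prices: S_uuu = 78.12, S_uud = 40.62, S_udd = 21.13, S_ddd = 10.98
Terminal payoffs (S − K): max(38.12, 0) = 38.12, max(0.625, 0) = 0.625, max(-18.87, 0) = 0, max(-29.02, 0) = 0
Node uu (S = 62.5): V_uu = e^(−0.05)·[0.6688·38.1250 + 0.3312·0.6250] = 24.4508
Node ud (S = 32.5): V_ud = e^(−0.05)·[0.6688·0.6250 + 0.3312·0.0000] = 0.3976
Node dd (S = 16.9): V_dd = e^(−0.05)·[0.6688·0.0000 + 0.3312·0.0000] = 0.0000
Node u (S = 50): V_u = e^(−0.05)·[0.6688·24.4508 + 0.3312·0.3976] = 15.6801
Node d (S = 26): V_d = e^(−0.05)·[0.6688·0.3976 + 0.3312·0.0000] = 0.2529
Node 0 (S = 40): V_0 = e^(−0.05)·[0.6688·15.6801 + 0.3312·0.2529] = 10.0549

$10.05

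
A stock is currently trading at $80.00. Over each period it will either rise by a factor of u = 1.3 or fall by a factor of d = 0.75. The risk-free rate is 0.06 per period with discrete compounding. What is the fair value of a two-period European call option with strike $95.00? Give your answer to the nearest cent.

Risk-neutral probability p = (1 + 0.06 − 0.75)/(1.3 − 0.75) = 0.3100/0.5500 = 0.5636
Terminal stock prices: S_uu = 135.2, S_ud = 78, S_dd = 45
Terminal payoffs (S − K): max(40.2, 0) = 40.2, max(-17, 0) = 0, max(-50, 0) = 0
Node u (S = 104): V_u = 1/1.06·[0.5636·40.2000 + 0.4364·0.0000] = 21.3756
Node d (S = 60): V_d = 1/1.06·[0.5636·0.0000 + 0.4364·0.0000] = 0.0000
Node 0 (S = 80): V_0 = 1/1.06·[0.5636·21.3756 + 0.4364·0.0000] = 11.3661

$11.37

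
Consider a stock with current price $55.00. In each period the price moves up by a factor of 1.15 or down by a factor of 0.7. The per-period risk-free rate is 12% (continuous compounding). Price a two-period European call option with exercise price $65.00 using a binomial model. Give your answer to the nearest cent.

$5.49

Risk-neutral probability p = (e^0.12 − 0.7)/(1.15 − 0.7) = 0.4275/0.4500 = 0.9500
Terminal stock prices: S_uu = 72.74, S_ud = 44.27, S_dd = 26.95
Terminal payoffs (S − K): max(7.737, 0) = 7.737, max(-20.73, 0) = 0, max(-38.05, 0) = 0
Node u (S = 63.25): V_u = e^(−0.12)·[0.9500·7.7375 + 0.0500·0.0000] = 6.5194
Node d (S = 38.5): V_d = e^(−0.12)·[0.9500·0.0000 + 0.0500·0.0000] = 0.0000
Node 0 (S = 55): V_0 = e^(−0.12)·[0.9500·6.5194 + 0.0500·0.0000] = 5.4930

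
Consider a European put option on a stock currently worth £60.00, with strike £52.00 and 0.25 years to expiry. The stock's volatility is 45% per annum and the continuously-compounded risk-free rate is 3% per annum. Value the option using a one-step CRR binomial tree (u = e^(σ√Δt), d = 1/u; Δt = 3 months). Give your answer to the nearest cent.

CRR parameters: u = e^(σ√Δt) = e^(0.45·√0.25) = 1.2523, d = 1/u = 0.7985
Per-period rate: rΔt = 0.03·0.25 = 0.0075, so R = e^0.0075 = 1.0075
Risk-neutral probability p = (e^0.0075 − 0.7985)/(1.2523 − 0.7985) = 0.2090/0.4538 = 0.4606
Terminal stock prices: S_u = 75.14, S_d = 47.91
Terminal payoffs (K − S): max(-23.14, 0) = 0, max(4.089, 0) = 4.089
Node 0 (S = 60): V_0 = e^(−0.0075)·[0.4606·0.0000 + 0.5394·4.0890] = 2.1892

£2.19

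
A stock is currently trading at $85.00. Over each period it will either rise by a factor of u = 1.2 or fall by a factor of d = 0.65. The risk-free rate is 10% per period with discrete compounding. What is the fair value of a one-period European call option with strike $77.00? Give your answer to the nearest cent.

Risk-neutral probability p = (1 + 0.1 − 0.65)/(1.2 − 0.65) = 0.4500/0.5500 = 0.8182
Terminal stock prices: S_u = 102, S_d = 55.25
Terminal payoffs (S − K): max(25, 0) = 25, max(-21.75, 0) = 0
Node 0 (S = 85): V_0 = 1/1.1·[0.8182·25.0000 + 0.1818·0.0000] = 18.5950

$18.60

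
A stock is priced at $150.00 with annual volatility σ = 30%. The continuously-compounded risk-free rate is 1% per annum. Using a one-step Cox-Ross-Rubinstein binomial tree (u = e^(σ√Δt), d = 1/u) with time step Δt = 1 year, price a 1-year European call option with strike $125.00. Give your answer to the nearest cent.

$33.91

CRR parameters: u = e^(σ√Δt) = e^(0.3·√1) = 1.3499, d = 1/u = 0.7408
Per-period rate: rΔt = 0.01·1 = 0.01, so R = e^0.01 = 1.0101
Risk-neutral probability p = (e^0.01 − 0.7408)/(1.3499 − 0.7408) = 0.2692/0.6090 = 0.4421
Terminal stock prices: S_u = 202.5, S_d = 111.1
Terminal payoffs (S − K): max(77.48, 0) = 77.48, max(-13.88, 0) = 0
Node 0 (S = 150): V_0 = e^(−0.01)·[0.4421·77.4788 + 0.5579·0.0000] = 33.9094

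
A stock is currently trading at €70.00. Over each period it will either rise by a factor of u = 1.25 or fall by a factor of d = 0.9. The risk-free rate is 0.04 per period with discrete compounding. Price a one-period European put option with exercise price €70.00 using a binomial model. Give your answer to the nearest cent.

€4.04

Risk-neutral probability p = (1 + 0.04 − 0.9)/(1.25 − 0.9) = 0.1400/0.3500 = 0.4000
Terminal stock prices: S_u = 87.5, S_d = 63
Terminal payoffs (K − S): max(-17.5, 0) = 0, max(7, 0) = 7
Node 0 (S = 70): V_0 = 1/1.04·[0.4000·0.0000 + 0.6000·7.0000] = 4.0385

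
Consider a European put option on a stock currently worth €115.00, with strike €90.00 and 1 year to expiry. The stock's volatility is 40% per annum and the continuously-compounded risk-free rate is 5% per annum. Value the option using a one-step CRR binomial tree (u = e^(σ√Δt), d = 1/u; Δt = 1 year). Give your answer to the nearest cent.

CRR parameters: u = e^(σ√Δt) = e^(0.4·√1) = 1.4918, d = 1/u = 0.6703
Per-period rate: rΔt = 0.05·1 = 0.05, so R = e^0.05 = 1.0513
Risk-neutral probability p = (e^0.05 − 0.6703)/(1.4918 − 0.6703) = 0.3810/0.8215 = 0.4637
Terminal stock prices: S_u = 171.6, S_d = 77.09
Terminal payoffs (K − S): max(-81.56, 0) = 0, max(12.91, 0) = 12.91
Node 0 (S = 115): V_0 = e^(−0.05)·[0.4637·0.0000 + 0.5363·12.9132] = 6.5873

€6.59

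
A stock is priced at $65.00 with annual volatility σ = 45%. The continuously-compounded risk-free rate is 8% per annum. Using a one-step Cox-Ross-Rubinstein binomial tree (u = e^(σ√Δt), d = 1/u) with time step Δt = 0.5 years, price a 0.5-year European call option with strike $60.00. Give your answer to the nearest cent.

$13.65

CRR parameters: u = e^(σ√Δt) = e^(0.45·√0.5) = 1.3746, d = 1/u = 0.7275
Per-period rate: rΔt = 0.08·0.5 = 0.04, so R = e^0.04 = 1.0408
Risk-neutral probability p = (e^0.04 − 0.7275)/(1.3746 − 0.7275) = 0.3134/0.6472 = 0.4842
Terminal stock prices: S_u = 89.35, S_d = 47.28
Terminal payoffs (S − K): max(29.35, 0) = 29.35, max(-12.72, 0) = 0
Node 0 (S = 65): V_0 = e^(−0.04)·[0.4842·29.3522 + 0.5158·0.0000] = 13.6543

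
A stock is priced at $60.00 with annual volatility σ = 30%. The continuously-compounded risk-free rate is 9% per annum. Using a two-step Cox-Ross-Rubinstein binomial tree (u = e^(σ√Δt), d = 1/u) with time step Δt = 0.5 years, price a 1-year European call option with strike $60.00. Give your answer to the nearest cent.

$8.92

CRR parameters: u = e^(σ√Δt) = e^(0.3·√0.5) = 1.2363, d = 1/u = 0.8089
Per-period rate: rΔt = 0.09·0.5 = 0.045, so R = e^0.045 = 1.0460
Risk-neutral probability p = (e^0.045 − 0.8089)/(1.2363 − 0.8089) = 0.2372/0.4275 = 0.5548
Terminal stock prices: S_uu = 91.71, S_ud = 60, S_dd = 39.26
Terminal payoffs (S − K): max(31.71, 0) = 31.71, max(0, 0) = 0, max(-20.74, 0) = 0
Node u (S = 74.18): V_u = e^(−0.045)·[0.5548·31.7079 + 0.4452·0.0000] = 16.8188
Node d (S = 48.53): V_d = e^(−0.045)·[0.5548·0.0000 + 0.4452·0.0000] = 0.0000
Node 0 (S = 60): V_0 = e^(−0.045)·[0.5548·16.8188 + 0.4452·0.0000] = 8.9212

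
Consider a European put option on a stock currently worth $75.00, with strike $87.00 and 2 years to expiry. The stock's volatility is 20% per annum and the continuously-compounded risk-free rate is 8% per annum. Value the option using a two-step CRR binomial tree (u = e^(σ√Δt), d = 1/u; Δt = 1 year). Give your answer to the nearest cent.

CRR parameters: u = e^(σ√Δt) = e^(0.2·√1) = 1.2214, d = 1/u = 0.8187
Per-period rate: rΔt = 0.08·1 = 0.08, so R = e^0.08 = 1.0833
Risk-neutral probability p = (e^0.08 − 0.8187)/(1.2214 − 0.8187) = 0.2646/0.4027 = 0.6570
Terminal stock prices: S_uu = 111.9, S_ud = 75, S_dd = 50.27
Terminal payoffs (K − S): max(-24.89, 0) = 0, max(12, 0) = 12, max(36.73, 0) = 36.73
Node u (S = 91.61): V_u = e^(−0.08)·[0.6570·0.0000 + 0.3430·12.0000] = 3.7995
Node d (S = 61.4): V_d = e^(−0.08)·[0.6570·12.0000 + 0.3430·36.7260] = 18.9063
Node 0 (S = 75): V_0 = e^(−0.08)·[0.6570·3.7995 + 0.3430·18.9063] = 8.2906

$8.29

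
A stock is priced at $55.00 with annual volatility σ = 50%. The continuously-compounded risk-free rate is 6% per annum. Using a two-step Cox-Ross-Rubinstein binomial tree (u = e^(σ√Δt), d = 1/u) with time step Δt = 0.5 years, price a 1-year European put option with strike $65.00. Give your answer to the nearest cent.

$15.28

CRR parameters: u = e^(σ√Δt) = e^(0.5·√0.5) = 1.4241, d = 1/u = 0.7022
Per-period rate: rΔt = 0.06·0.5 = 0.03, so R = e^0.03 = 1.0305
Risk-neutral probability p = (e^0.03 − 0.7022)/(1.4241 − 0.7022) = 0.3283/0.7219 = 0.4547
Terminal stock prices: S_uu = 111.5, S_ud = 55, S_dd = 27.12
Terminal payoffs (K − S): max(-46.55, 0) = 0, max(10, 0) = 10, max(37.88, 0) = 37.88
Node u (S = 78.33): V_u = e^(−0.03)·[0.4547·0.0000 + 0.5453·10.0000] = 5.2918
Node d (S = 38.62): V_d = e^(−0.03)·[0.4547·10.0000 + 0.5453·37.8812] = 24.4586
Node 0 (S = 55): V_0 = e^(−0.03)·[0.4547·5.2918 + 0.5453·24.4586] = 15.2780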